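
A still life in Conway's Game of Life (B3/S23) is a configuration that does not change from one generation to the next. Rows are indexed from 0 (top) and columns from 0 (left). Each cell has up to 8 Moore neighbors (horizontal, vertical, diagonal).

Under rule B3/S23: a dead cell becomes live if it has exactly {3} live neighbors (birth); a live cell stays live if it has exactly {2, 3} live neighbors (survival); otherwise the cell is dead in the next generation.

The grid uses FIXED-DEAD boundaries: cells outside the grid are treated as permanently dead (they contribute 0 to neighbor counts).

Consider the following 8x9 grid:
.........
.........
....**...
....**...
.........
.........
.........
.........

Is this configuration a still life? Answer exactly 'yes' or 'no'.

Answer: yes

Derivation:
Compute generation 1 and compare to generation 0 (given above):
Generation 1:
.........
.........
....**...
....**...
.........
.........
.........
.........
The grids are IDENTICAL -> still life.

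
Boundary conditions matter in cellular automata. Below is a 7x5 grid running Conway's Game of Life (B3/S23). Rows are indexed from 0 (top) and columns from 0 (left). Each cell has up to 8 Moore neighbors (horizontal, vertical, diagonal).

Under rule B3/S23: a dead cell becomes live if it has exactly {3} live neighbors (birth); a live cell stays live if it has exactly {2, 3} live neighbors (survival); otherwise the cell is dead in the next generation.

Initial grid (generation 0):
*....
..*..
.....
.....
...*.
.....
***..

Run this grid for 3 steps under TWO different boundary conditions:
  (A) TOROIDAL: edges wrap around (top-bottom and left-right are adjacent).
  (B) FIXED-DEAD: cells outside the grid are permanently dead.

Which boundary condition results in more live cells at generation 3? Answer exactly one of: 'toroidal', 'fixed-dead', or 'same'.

Under TOROIDAL boundary, generation 3:
.....
.....
.....
.....
.*...
**...
*...*
Population = 5

Under FIXED-DEAD boundary, generation 3:
.....
.....
.....
.....
.....
.**..
.**..
Population = 4

Comparison: toroidal=5, fixed-dead=4 -> toroidal

Answer: toroidal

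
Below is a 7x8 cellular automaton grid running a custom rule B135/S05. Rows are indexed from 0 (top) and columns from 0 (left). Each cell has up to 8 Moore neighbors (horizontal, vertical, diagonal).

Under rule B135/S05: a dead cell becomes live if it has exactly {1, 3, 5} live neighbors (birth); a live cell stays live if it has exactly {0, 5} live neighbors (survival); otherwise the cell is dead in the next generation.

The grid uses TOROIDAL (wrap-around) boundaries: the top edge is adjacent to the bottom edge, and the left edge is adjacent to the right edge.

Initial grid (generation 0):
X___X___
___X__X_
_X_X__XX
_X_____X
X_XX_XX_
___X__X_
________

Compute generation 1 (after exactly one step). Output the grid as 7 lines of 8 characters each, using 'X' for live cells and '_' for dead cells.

Simulating step by step:
Generation 0 (given above): 17 live cells
Generation 1: 25 live cells
(generation 1 grid is the final answer)

Answer: XXX___X_
X_X_XX__
________
X_XXXXX_
_X__X___
X_X_XX_X
XXX___X_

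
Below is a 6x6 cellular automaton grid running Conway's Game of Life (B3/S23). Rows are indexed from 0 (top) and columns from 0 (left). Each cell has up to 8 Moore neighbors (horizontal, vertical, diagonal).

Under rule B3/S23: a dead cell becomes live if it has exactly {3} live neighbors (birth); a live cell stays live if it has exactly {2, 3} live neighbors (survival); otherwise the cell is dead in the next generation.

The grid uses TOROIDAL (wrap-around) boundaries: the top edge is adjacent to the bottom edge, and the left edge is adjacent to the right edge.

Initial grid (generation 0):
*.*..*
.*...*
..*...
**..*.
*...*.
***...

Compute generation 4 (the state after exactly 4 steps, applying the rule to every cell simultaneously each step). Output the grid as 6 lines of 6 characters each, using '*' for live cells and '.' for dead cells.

Answer: .***..
.*....
..*...
*.**.*
*.*.*.
*.***.

Derivation:
Simulating step by step:
Generation 0 (given above): 14 live cells
Generation 1: 14 live cells
..*..*
.**..*
..*..*
**.*..
..**..
..**..
Generation 2: 17 live cells
*...*.
.*****
...***
**.**.
....*.
.*..*.
Generation 3: 11 live cells
*.....
.**...
......
*.*...
***.*.
...**.
Generation 4: 16 live cells
(generation 4 grid is the final answer)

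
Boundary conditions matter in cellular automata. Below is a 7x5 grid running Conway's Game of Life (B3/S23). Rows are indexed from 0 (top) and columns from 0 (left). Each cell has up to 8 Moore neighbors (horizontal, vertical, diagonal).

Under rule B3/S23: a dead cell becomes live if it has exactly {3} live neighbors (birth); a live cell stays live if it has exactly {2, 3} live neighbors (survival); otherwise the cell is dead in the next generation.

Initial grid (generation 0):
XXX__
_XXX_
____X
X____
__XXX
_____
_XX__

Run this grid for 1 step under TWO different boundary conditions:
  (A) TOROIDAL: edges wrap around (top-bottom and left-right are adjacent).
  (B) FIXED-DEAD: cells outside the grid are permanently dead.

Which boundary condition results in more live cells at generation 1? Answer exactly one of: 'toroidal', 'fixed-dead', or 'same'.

Under TOROIDAL boundary, generation 1:
X____
___XX
XXXXX
X____
___XX
_X___
X_X__
Population = 14

Under FIXED-DEAD boundary, generation 1:
X__X_
X__X_
_XXX_
____X
___X_
_X___
_____
Population = 10

Comparison: toroidal=14, fixed-dead=10 -> toroidal

Answer: toroidal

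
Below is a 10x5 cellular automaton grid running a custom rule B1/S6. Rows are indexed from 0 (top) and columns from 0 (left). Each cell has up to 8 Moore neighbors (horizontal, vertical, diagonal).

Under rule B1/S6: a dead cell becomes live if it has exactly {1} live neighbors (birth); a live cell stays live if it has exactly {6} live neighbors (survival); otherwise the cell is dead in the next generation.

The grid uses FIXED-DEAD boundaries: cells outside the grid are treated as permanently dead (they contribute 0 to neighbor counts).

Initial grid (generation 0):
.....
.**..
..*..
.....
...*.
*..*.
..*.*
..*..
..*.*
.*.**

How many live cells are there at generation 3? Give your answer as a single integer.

Simulating step by step:
Generation 0 (given above): 14 live cells
Generation 1: 11 live cells
*..*.
*....
*....
.*..*
**...
.....
*....
.....
*....
*....
Generation 2: 13 live cells
..*.*
..***
..***
...*.
...**
..*..
.*...
.....
.....
.....
Generation 3: 9 live cells
.....
.....
...*.
.*...
.*...
*....
*..*.
***..
.....
.....
Population at generation 3: 9

Answer: 9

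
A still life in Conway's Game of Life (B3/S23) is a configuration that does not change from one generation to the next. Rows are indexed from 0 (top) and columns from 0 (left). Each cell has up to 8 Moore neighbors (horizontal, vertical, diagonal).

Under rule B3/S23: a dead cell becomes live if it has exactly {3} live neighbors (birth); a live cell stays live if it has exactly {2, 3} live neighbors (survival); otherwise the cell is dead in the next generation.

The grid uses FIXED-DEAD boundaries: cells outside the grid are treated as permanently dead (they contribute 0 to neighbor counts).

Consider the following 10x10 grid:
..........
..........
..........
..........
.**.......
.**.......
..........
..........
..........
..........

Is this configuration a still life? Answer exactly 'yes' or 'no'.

Compute generation 1 and compare to generation 0 (given above):
Generation 1:
..........
..........
..........
..........
.**.......
.**.......
..........
..........
..........
..........
The grids are IDENTICAL -> still life.

Answer: yes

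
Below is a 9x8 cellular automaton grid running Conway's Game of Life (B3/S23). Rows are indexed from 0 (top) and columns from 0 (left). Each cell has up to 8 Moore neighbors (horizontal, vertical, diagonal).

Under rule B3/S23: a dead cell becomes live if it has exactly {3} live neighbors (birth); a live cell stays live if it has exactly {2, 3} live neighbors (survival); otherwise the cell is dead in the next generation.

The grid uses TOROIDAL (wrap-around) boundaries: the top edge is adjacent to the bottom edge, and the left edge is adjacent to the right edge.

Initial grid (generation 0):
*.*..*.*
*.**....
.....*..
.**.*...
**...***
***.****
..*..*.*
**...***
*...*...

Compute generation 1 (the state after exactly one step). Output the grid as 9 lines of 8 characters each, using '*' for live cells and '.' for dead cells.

Simulating step by step:
Generation 0 (given above): 33 live cells
Generation 1: 24 live cells
(generation 1 grid is the final answer)

Answer: *.*.*..*
*.***.**
....*...
.**.*..*
........
..***...
..**....
.*..**..
....*...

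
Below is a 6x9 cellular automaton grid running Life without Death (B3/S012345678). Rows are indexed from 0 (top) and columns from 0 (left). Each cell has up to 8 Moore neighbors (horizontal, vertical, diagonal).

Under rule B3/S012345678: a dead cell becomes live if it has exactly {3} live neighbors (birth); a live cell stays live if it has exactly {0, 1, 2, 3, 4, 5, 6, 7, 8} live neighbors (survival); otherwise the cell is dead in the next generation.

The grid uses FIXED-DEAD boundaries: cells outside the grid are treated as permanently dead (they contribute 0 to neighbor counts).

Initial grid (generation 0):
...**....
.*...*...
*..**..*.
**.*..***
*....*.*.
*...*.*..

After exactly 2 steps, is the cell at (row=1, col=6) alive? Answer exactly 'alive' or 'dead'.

Answer: alive

Derivation:
Simulating step by step:
Generation 0 (given above): 20 live cells
Generation 1: 28 live cells
...**....
.**..*...
*..***.**
****.****
*...**.**
*...***..
Generation 2: 32 live cells
..***....
.**..**..
*..***.**
****.****
*.*.**.**
*...****.

Cell (1,6) at generation 2: 1 -> alive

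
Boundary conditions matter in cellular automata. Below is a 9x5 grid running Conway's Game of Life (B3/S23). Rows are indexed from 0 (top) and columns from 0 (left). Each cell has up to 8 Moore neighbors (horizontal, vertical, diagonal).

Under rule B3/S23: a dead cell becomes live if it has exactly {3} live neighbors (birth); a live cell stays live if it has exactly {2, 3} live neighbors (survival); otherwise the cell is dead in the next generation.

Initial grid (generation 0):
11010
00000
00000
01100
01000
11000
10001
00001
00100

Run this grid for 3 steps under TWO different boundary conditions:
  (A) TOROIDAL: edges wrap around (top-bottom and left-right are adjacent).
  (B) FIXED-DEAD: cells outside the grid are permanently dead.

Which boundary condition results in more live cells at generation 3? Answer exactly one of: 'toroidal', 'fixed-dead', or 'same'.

Answer: fixed-dead

Derivation:
Under TOROIDAL boundary, generation 3:
00000
00000
00000
01000
01000
10000
00000
00000
00000
Population = 3

Under FIXED-DEAD boundary, generation 3:
00000
00000
00000
00000
10000
00000
10100
01000
00000
Population = 4

Comparison: toroidal=3, fixed-dead=4 -> fixed-dead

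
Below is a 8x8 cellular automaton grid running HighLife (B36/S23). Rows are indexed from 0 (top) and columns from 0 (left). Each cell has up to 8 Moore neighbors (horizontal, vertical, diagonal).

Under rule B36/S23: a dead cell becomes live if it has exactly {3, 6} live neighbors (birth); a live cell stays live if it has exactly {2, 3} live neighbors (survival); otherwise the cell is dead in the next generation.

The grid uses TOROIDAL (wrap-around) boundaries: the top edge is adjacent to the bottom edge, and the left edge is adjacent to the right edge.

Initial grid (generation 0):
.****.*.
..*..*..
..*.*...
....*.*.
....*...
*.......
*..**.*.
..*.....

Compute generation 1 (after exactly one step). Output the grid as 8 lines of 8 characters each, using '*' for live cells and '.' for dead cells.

Answer: .*..**..
...*.*..
....*...
....*...
.....*..
...***.*
.*.*...*
...*...*

Derivation:
Simulating step by step:
Generation 0 (given above): 18 live cells
Generation 1: 17 live cells
(generation 1 grid is the final answer)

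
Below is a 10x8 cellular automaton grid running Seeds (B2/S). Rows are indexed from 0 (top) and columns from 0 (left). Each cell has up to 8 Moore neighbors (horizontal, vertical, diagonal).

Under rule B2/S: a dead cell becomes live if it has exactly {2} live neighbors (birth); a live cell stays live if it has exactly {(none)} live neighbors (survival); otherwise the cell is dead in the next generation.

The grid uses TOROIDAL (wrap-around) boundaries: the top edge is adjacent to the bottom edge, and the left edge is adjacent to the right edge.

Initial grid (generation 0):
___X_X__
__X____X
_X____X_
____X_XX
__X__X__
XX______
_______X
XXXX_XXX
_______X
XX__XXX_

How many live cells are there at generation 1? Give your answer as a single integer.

Simulating step by step:
Generation 0 (given above): 27 live cells
Generation 1: 22 live cells
________
XX_XXX__
__XX____
XXXX____
___XX___
__X___XX
___XXX__
____X___
________
__XX____
Population at generation 1: 22

Answer: 22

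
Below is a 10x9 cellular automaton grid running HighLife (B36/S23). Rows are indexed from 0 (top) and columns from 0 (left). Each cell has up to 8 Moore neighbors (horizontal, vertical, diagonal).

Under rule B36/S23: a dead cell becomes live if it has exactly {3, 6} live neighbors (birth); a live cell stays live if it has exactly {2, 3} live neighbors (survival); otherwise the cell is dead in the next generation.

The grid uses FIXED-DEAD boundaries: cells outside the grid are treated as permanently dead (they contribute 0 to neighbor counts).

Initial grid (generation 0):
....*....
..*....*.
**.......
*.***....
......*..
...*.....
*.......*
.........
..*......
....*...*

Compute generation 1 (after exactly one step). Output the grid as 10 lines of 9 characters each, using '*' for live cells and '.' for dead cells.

Simulating step by step:
Generation 0 (given above): 16 live cells
Generation 1: 7 live cells
(generation 1 grid is the final answer)

Answer: .........
.*.......
*........
*.**.....
..*.*....
.........
.........
.........
.........
.........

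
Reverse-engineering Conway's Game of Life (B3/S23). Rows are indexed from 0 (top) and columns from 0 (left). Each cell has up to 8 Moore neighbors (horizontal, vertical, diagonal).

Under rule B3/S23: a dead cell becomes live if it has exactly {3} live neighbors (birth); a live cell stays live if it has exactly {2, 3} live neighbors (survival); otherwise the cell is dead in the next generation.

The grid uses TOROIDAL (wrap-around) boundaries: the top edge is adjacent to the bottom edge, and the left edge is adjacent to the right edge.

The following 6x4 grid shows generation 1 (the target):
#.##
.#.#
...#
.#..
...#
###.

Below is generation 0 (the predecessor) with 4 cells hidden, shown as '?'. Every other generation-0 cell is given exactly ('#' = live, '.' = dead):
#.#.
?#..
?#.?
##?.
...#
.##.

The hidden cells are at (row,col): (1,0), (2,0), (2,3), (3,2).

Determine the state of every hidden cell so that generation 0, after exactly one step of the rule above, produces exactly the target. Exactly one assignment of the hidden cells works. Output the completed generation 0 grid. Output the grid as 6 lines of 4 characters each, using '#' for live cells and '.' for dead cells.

Hidden generation-0 cells (in order): (1,0), (2,0), (2,3), (3,2).
A hidden cell only influences target cells in its own 3x3 neighborhood. Try each of the 2^4 = 16 assignments, step the completed generation 0 forward once under B3/S23, and compare with the target:
  (1,0)=. (2,0)=. (2,3)=. (3,2)=. -> step gives (1,0)='#' but target has '.' -> reject
  (1,0)=. (2,0)=. (2,3)=. (3,2)=# -> step gives (1,0)='#' but target has '.' -> reject
  (1,0)=. (2,0)=. (2,3)=# (3,2)=. -> step gives (2,1)='#' but target has '.' -> reject
  (1,0)=. (2,0)=. (2,3)=# (3,2)=# -> step reproduces the target at every cell -> ACCEPT
  (1,0)=. (2,0)=# (2,3)=. (3,2)=. -> step gives (1,1)='.' but target has '#' -> reject
  (1,0)=. (2,0)=# (2,3)=. (3,2)=# -> step gives (1,1)='.' but target has '#' -> reject
  (1,0)=. (2,0)=# (2,3)=# (3,2)=. -> step gives (1,1)='.' but target has '#' -> reject
  (1,0)=. (2,0)=# (2,3)=# (3,2)=# -> step gives (1,1)='.' but target has '#' -> reject
  (1,0)=# (2,0)=. (2,3)=. (3,2)=. -> step gives (0,3)='.' but target has '#' -> reject
  (1,0)=# (2,0)=. (2,3)=. (3,2)=# -> step gives (0,3)='.' but target has '#' -> reject
  (1,0)=# (2,0)=. (2,3)=# (3,2)=. -> step gives (0,3)='.' but target has '#' -> reject
  (1,0)=# (2,0)=. (2,3)=# (3,2)=# -> step gives (0,3)='.' but target has '#' -> reject
  (1,0)=# (2,0)=# (2,3)=. (3,2)=. -> step gives (0,3)='.' but target has '#' -> reject
  (1,0)=# (2,0)=# (2,3)=. (3,2)=# -> step gives (0,3)='.' but target has '#' -> reject
  (1,0)=# (2,0)=# (2,3)=# (3,2)=. -> step gives (0,3)='.' but target has '#' -> reject
  (1,0)=# (2,0)=# (2,3)=# (3,2)=# -> step gives (0,3)='.' but target has '#' -> reject
Unique solution: (1,0)=dead, (2,0)=dead, (2,3)=live, (3,2)=live.
Check: live-neighbor counts of every cell in the completed generation 0:
2533
4343
5452
4344
4553
3334
Applying B3/S23 to generation 0 with these counts gives:
#.##
.#.#
...#
.#..
...#
###.
which matches the target exactly.

Answer: #.#.
.#..
.#.#
###.
...#
.##.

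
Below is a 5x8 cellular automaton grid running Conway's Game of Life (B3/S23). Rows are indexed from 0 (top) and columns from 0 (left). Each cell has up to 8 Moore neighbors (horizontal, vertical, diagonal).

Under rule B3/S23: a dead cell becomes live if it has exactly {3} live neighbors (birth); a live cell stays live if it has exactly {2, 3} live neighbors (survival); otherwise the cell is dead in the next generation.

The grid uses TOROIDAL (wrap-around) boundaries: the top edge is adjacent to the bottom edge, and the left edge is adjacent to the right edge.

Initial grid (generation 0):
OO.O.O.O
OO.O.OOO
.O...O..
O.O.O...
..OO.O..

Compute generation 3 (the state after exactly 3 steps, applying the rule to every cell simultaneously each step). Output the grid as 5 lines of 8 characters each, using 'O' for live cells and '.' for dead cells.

Simulating step by step:
Generation 0 (given above): 19 live cells
Generation 1: 11 live cells
...O.O..
.....O..
...O.O..
..O.OO..
.....OOO
Generation 2: 8 live cells
.....O..
.....OO.
...O.OO.
...O....
...O....
Generation 3: 8 live cells
(generation 3 grid is the final answer)

Answer: ....OOO.
........
.....OO.
..OO....
....O...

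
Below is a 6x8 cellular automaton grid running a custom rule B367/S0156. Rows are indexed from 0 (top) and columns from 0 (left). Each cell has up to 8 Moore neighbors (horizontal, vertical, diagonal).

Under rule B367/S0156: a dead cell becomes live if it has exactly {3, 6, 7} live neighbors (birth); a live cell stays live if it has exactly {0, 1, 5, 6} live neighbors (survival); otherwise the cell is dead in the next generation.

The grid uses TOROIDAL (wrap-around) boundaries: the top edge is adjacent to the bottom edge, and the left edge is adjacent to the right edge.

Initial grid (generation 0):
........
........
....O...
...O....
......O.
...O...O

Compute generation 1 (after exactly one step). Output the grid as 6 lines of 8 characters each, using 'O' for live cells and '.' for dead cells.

Answer: ........
........
....O...
...O....
......O.
...O...O

Derivation:
Simulating step by step:
Generation 0 (given above): 5 live cells
Generation 1: 5 live cells
(generation 1 grid is the final answer)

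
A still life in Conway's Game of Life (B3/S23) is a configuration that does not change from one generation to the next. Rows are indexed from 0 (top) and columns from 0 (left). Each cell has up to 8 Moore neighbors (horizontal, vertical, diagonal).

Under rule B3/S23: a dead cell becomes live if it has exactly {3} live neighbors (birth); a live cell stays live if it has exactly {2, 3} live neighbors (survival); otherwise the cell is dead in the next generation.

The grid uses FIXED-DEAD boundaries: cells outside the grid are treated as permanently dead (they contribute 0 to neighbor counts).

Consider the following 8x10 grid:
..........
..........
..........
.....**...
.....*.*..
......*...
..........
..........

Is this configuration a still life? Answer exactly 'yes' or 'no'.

Compute generation 1 and compare to generation 0 (given above):
Generation 1:
..........
..........
..........
.....**...
.....*.*..
......*...
..........
..........
The grids are IDENTICAL -> still life.

Answer: yes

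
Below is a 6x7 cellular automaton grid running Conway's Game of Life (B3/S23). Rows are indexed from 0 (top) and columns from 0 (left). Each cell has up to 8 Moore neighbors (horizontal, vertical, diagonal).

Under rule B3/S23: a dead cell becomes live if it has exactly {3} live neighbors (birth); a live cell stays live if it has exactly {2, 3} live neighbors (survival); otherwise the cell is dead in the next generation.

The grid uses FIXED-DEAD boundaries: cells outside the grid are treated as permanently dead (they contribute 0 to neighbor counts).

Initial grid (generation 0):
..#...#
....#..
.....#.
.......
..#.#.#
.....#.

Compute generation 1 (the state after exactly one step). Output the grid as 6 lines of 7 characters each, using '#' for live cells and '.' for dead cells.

Simulating step by step:
Generation 0 (given above): 8 live cells
Generation 1: 4 live cells
(generation 1 grid is the final answer)

Answer: .......
.....#.
.......
.....#.
.....#.
.....#.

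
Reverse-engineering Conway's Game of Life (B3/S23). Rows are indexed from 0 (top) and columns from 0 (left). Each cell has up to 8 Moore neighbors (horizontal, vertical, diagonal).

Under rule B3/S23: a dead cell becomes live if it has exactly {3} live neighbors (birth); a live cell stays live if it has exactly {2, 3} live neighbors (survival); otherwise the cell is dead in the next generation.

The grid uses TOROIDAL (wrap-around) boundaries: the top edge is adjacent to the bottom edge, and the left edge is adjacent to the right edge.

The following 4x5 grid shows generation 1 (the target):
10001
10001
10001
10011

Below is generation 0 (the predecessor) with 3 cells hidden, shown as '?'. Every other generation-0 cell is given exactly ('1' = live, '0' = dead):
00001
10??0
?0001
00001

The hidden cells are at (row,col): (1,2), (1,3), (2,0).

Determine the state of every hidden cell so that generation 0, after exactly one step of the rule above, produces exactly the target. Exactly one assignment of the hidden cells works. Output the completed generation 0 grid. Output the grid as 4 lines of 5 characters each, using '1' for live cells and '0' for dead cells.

Hidden generation-0 cells (in order): (1,2), (1,3), (2,0).
A hidden cell only influences target cells in its own 3x3 neighborhood. Try each of the 2^3 = 8 assignments, step the completed generation 0 forward once under B3/S23, and compare with the target:
  (1,2)=0 (1,3)=0 (2,0)=0 -> step reproduces the target at every cell -> ACCEPT
  (1,2)=0 (1,3)=0 (2,0)=1 -> step gives (1,4)='0' but target has '1' -> reject
  (1,2)=0 (1,3)=1 (2,0)=0 -> step gives (0,3)='1' but target has '0' -> reject
  (1,2)=0 (1,3)=1 (2,0)=1 -> step gives (0,3)='1' but target has '0' -> reject
  (1,2)=1 (1,3)=0 (2,0)=0 -> step gives (0,3)='1' but target has '0' -> reject
  (1,2)=1 (1,3)=0 (2,0)=1 -> step gives (0,3)='1' but target has '0' -> reject
  (1,2)=1 (1,3)=1 (2,0)=0 -> step gives (1,3)='1' but target has '0' -> reject
  (1,2)=1 (1,3)=1 (2,0)=1 -> step gives (1,1)='1' but target has '0' -> reject
Unique solution: (1,2)=dead, (1,3)=dead, (2,0)=dead.
Check: live-neighbor counts of every cell in the completed generation 0:
31022
21023
31022
30032
Applying B3/S23 to generation 0 with these counts gives:
10001
10001
10001
10011
which matches the target exactly.

Answer: 00001
10000
00001
00001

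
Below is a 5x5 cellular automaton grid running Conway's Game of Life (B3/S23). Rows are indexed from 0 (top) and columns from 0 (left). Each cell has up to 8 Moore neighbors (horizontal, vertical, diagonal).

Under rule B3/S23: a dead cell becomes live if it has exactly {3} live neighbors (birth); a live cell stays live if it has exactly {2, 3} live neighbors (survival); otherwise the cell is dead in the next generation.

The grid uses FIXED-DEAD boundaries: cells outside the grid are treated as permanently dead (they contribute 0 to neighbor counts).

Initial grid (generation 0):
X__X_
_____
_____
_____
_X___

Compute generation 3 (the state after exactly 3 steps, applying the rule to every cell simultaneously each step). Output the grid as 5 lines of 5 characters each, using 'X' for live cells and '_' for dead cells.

Answer: _____
_____
_____
_____
_____

Derivation:
Simulating step by step:
Generation 0 (given above): 3 live cells
Generation 1: 0 live cells
_____
_____
_____
_____
_____
Generation 2: 0 live cells
_____
_____
_____
_____
_____
Generation 3: 0 live cells
(generation 3 grid is the final answer)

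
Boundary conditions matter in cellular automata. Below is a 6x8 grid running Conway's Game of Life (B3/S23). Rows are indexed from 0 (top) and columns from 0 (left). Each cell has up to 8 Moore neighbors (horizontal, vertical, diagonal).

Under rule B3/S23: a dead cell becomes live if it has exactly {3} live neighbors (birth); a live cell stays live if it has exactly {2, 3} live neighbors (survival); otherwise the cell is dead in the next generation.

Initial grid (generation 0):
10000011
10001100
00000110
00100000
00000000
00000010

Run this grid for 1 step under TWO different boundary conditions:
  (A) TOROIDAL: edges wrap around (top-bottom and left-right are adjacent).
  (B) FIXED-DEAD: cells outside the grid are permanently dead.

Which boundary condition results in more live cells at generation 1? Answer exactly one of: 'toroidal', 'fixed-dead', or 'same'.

Under TOROIDAL boundary, generation 1:
10000010
10001000
00001110
00000000
00000000
00000010
Population = 8

Under FIXED-DEAD boundary, generation 1:
00000110
00001001
00001110
00000000
00000000
00000000
Population = 7

Comparison: toroidal=8, fixed-dead=7 -> toroidal

Answer: toroidal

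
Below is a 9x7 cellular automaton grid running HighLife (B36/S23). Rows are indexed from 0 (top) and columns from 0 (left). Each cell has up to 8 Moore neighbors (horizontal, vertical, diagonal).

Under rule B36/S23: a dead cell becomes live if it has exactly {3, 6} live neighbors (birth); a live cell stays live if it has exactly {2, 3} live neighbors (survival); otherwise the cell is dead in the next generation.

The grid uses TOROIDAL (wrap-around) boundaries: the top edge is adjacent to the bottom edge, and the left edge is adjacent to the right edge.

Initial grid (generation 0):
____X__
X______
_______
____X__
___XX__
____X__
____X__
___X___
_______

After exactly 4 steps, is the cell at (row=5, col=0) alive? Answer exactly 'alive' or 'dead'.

Simulating step by step:
Generation 0 (given above): 8 live cells
Generation 1: 9 live cells
_______
_______
_______
___XX__
___XXX_
____XX_
___XX__
_______
_______
Generation 2: 5 live cells
_______
_______
_______
___X_X_
_______
_______
___XXX_
_______
_______
Generation 3: 3 live cells
_______
_______
_______
_______
_______
____X__
____X__
____X__
_______
Generation 4: 3 live cells
_______
_______
_______
_______
_______
_______
___XXX_
_______
_______

Cell (5,0) at generation 4: 0 -> dead

Answer: dead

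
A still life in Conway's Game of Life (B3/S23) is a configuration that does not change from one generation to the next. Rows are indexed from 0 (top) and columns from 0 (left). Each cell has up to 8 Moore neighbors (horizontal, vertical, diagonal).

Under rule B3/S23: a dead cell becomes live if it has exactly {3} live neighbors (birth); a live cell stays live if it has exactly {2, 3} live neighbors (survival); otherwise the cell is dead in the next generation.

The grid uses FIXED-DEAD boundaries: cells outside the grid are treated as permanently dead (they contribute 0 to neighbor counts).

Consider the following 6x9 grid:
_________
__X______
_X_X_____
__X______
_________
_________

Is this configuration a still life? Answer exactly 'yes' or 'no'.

Compute generation 1 and compare to generation 0 (given above):
Generation 1:
_________
__X______
_X_X_____
__X______
_________
_________
The grids are IDENTICAL -> still life.

Answer: yes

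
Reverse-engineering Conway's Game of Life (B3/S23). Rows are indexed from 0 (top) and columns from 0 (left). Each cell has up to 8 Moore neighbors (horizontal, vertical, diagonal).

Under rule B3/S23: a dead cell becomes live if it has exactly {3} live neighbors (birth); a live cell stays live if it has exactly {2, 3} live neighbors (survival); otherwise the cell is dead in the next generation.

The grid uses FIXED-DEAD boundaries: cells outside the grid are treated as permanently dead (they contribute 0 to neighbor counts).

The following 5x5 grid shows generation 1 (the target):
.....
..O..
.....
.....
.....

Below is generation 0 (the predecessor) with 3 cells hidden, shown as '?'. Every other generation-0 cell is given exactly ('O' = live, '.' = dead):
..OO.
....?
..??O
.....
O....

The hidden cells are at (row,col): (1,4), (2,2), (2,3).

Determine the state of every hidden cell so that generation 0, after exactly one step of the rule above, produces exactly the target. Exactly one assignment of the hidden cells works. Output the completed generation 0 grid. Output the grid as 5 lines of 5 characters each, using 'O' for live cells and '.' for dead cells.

Hidden generation-0 cells (in order): (1,4), (2,2), (2,3).
A hidden cell only influences target cells in its own 3x3 neighborhood. Try each of the 2^3 = 8 assignments, step the completed generation 0 forward once under B3/S23, and compare with the target:
  (1,4)=. (2,2)=. (2,3)=. -> step gives (1,2)='.' but target has 'O' -> reject
  (1,4)=. (2,2)=. (2,3)=O -> step gives (1,4)='O' but target has '.' -> reject
  (1,4)=. (2,2)=O (2,3)=. -> step reproduces the target at every cell -> ACCEPT
  (1,4)=. (2,2)=O (2,3)=O -> step gives (1,2)='.' but target has 'O' -> reject
  (1,4)=O (2,2)=. (2,3)=. -> step gives (0,3)='O' but target has '.' -> reject
  (1,4)=O (2,2)=. (2,3)=O -> step gives (0,3)='O' but target has '.' -> reject
  (1,4)=O (2,2)=O (2,3)=. -> step gives (0,3)='O' but target has '.' -> reject
  (1,4)=O (2,2)=O (2,3)=O -> step gives (0,3)='O' but target has '.' -> reject
Unique solution: (1,4)=dead, (2,2)=live, (2,3)=dead.
Check: live-neighbor counts of every cell in the completed generation 0:
01111
02342
01020
12121
01000
Applying B3/S23 to generation 0 with these counts gives:
.....
..O..
.....
.....
.....
which matches the target exactly.

Answer: ..OO.
.....
..O.O
.....
O....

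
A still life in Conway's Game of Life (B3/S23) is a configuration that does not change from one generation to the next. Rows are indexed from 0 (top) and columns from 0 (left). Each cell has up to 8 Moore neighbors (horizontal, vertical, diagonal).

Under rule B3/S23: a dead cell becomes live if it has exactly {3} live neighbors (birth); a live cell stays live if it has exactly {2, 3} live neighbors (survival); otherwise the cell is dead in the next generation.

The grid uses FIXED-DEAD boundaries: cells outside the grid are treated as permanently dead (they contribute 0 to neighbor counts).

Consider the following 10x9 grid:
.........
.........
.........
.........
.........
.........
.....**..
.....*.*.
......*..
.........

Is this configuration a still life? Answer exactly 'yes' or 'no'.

Answer: yes

Derivation:
Compute generation 1 and compare to generation 0 (given above):
Generation 1:
.........
.........
.........
.........
.........
.........
.....**..
.....*.*.
......*..
.........
The grids are IDENTICAL -> still life.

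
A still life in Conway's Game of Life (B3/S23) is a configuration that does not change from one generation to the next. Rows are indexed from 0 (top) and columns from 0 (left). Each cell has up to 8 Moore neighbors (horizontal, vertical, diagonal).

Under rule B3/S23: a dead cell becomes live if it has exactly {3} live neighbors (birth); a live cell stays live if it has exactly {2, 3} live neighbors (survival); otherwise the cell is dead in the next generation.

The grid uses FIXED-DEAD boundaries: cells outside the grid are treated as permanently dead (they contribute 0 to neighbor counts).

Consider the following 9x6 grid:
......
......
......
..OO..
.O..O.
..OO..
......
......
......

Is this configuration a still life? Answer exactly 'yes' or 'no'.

Answer: yes

Derivation:
Compute generation 1 and compare to generation 0 (given above):
Generation 1:
......
......
......
..OO..
.O..O.
..OO..
......
......
......
The grids are IDENTICAL -> still life.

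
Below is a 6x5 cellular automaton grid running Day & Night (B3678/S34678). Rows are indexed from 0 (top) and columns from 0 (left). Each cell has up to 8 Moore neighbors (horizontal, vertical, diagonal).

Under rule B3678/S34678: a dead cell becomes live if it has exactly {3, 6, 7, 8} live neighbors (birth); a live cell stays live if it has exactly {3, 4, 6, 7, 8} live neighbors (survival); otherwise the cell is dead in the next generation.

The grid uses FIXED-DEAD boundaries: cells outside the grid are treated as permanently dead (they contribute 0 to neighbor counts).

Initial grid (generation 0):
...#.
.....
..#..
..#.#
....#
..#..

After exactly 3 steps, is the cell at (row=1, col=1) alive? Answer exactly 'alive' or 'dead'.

Answer: dead

Derivation:
Simulating step by step:
Generation 0 (given above): 6 live cells
Generation 1: 1 live cells
.....
.....
...#.
.....
.....
.....
Generation 2: 0 live cells
.....
.....
.....
.....
.....
.....
Generation 3: 0 live cells
.....
.....
.....
.....
.....
.....

Cell (1,1) at generation 3: 0 -> dead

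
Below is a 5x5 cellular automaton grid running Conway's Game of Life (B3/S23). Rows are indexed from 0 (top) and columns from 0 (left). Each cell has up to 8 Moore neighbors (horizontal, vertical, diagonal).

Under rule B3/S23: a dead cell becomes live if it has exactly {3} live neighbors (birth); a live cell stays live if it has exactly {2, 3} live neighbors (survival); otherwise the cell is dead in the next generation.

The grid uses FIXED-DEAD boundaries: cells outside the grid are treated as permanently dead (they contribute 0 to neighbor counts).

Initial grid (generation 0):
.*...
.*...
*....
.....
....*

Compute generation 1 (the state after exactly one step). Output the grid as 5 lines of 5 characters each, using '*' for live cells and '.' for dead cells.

Simulating step by step:
Generation 0 (given above): 4 live cells
Generation 1: 2 live cells
(generation 1 grid is the final answer)

Answer: .....
**...
.....
.....
.....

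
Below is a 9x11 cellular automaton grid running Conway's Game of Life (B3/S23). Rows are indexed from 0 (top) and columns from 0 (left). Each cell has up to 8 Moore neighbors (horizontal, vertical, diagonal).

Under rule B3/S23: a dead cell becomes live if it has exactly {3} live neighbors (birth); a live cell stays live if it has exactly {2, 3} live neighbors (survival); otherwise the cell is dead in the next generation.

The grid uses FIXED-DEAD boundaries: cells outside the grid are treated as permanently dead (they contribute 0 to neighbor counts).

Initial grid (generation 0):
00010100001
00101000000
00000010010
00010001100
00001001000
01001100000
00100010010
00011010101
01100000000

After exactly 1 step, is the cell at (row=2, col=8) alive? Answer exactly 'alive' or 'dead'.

Answer: alive

Derivation:
Simulating step by step:
Generation 0 (given above): 25 live cells
Generation 1: 32 live cells
00011000000
00011100000
00010001100
00000011100
00011111100
00011110000
00100011010
01010101010
00110000000

Cell (2,8) at generation 1: 1 -> alive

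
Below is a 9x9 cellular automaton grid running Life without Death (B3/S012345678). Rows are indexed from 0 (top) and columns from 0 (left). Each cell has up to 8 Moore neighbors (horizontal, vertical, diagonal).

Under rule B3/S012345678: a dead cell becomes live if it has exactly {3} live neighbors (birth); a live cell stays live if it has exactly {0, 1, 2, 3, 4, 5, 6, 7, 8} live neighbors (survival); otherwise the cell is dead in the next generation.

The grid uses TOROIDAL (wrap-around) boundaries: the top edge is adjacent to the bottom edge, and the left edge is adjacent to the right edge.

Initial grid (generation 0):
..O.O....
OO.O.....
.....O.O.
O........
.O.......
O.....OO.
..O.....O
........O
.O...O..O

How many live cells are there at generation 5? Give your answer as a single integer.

Answer: 57

Derivation:
Simulating step by step:
Generation 0 (given above): 18 live cells
Generation 1: 31 live cells
..OOO....
OOOOO....
OO...O.OO
O........
OO......O
OO....OOO
O.O.....O
.......OO
OO...O..O
Generation 2: 43 live cells
..OOOO..O
OOOOOO...
OO.OOO.OO
O......O.
OO......O
OOO...OOO
O.O...O.O
.......OO
OOOOOO.OO
Generation 3: 52 live cells
..OOOO.OO
OOOOOO.O.
OO.OOO.OO
O.O.O.OO.
OOO...O.O
OOO...OOO
O.O...O.O
....OO.OO
OOOOOO.OO
Generation 4: 55 live cells
..OOOO.OO
OOOOOO.O.
OO.OOO.OO
O.O.O.OO.
OOO...O.O
OOOO.OOOO
O.OO..O.O
....OO.OO
OOOOOO.OO
Generation 5: 57 live cells
..OOOO.OO
OOOOOO.O.
OO.OOO.OO
O.O.O.OO.
OOO.O.O.O
OOOOOOOOO
O.OO..O.O
....OO.OO
OOOOOO.OO
Population at generation 5: 57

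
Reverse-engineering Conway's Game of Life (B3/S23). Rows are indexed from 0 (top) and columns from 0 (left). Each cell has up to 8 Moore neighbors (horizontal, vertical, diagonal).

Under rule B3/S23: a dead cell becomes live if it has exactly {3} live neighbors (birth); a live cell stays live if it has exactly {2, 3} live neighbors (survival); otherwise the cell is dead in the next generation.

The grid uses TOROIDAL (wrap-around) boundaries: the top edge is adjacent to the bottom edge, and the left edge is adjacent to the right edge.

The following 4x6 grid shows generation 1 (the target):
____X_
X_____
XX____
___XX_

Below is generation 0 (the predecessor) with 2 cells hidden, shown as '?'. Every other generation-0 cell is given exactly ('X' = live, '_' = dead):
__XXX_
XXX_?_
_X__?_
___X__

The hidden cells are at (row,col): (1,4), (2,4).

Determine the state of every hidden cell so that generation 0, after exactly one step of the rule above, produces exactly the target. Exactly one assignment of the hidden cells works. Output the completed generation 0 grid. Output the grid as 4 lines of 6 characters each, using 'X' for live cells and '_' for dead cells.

Answer: __XXX_
XXX___
_X____
___X__

Derivation:
Hidden generation-0 cells (in order): (1,4), (2,4).
A hidden cell only influences target cells in its own 3x3 neighborhood. Try each of the 2^2 = 4 assignments, step the completed generation 0 forward once under B3/S23, and compare with the target:
  (1,4)=_ (2,4)=_ -> step reproduces the target at every cell -> ACCEPT
  (1,4)=_ (2,4)=X -> step gives (1,4)='X' but target has '_' -> reject
  (1,4)=X (2,4)=_ -> step gives (0,5)='X' but target has '_' -> reject
  (1,4)=X (2,4)=X -> step gives (0,5)='X' but target has '_' -> reject
Unique solution: (1,4)=dead, (2,4)=dead.
Check: live-neighbor counts of every cell in the completed generation 0:
244422
244422
334211
124331
Applying B3/S23 to generation 0 with these counts gives:
____X_
X_____
XX____
___XX_
which matches the target exactly.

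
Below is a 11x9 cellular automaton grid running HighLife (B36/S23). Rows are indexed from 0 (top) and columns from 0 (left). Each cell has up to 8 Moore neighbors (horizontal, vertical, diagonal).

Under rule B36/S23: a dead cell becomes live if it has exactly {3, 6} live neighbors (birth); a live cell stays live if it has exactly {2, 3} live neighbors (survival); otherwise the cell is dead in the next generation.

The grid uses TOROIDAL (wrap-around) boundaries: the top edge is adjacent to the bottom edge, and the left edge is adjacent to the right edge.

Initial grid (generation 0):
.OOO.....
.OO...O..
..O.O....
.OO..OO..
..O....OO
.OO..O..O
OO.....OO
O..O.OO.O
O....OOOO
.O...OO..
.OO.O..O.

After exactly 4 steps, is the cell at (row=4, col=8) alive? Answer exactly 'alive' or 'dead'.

Simulating step by step:
Generation 0 (given above): 40 live cells
Generation 1: 26 live cells
O........
.........
......O..
.OO..OOO.
...O.O.OO
O.O...O..
....OO...
....OO...
.O.......
.OO.O....
O...OOO..
Generation 2: 37 live cells
.....O...
.........
.....OOO.
..O.OO..O
O..OOOO.O
...O..OOO
...OO.O..
....OO...
.OOOOO...
OOOOO....
O..OOO...
Generation 3: 25 live cells
.....O...
.....O...
....OOOO.
O.....O.O
O.O....O.
O.O.OO..O
...O..O..
...O..O..
O........
O........
O....O...
Generation 4: 27 live cells
....OOO..
.........
....O..OO
OO.......
...O.OOOO
O.O.OOOOO
..OO..OO.
.........
.........
OO......O
.........

Cell (4,8) at generation 4: 1 -> alive

Answer: alive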